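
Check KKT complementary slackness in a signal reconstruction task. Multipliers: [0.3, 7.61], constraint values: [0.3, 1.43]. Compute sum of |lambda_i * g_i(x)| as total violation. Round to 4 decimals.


KKT complementary slackness check:
lambda_1 * g_1 = 0.3 * 0.3 = 0.09
lambda_2 * g_2 = 7.61 * 1.43 = 10.8823
Total violation = 0.09 + 10.8823 = 10.9723


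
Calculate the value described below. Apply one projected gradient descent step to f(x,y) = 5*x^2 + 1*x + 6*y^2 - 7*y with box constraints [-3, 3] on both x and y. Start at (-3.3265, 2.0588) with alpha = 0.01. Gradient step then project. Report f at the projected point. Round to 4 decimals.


Step 1: Compute gradient at (-3.3265, 2.0588).
grad_x = 2*5*-3.3265 + 1 = -32.265
grad_y = 2*6*2.0588 - 7 = 17.7056
Step 2: Gradient step.
x_raw = -3.3265 - 0.01*-32.265 = -3.0039
y_raw = 2.0588 - 0.01*17.7056 = 1.8817
Step 3: Project onto [-3, 3].
x_proj = clip(-3.0039) = -3.0
y_proj = clip(1.8817) = 1.8817
Step 4: Evaluate f.
f(-3.0, 1.8817) = 50.0736


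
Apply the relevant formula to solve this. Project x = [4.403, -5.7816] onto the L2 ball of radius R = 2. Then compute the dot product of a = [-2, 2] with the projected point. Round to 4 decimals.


Step 1: Compute ||x|| (intermediates to 6 decimals).
||x|| = sqrt(4.403^2 + (-5.7816)^2) = 7.267276
Step 2: Project.
Since ||x|| > R, scale = R/||x|| = 2/7.267276 = 0.275206, proj(x) = scale * x
proj(x) = [1.211732, -1.591131]
Step 3: Dot product.
a^T * proj(x) = -2*1.211732 + 2*(-1.591131) = -5.6057


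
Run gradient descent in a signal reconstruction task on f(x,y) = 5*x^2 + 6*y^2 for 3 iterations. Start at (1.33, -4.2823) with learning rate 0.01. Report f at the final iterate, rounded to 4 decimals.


Gradient descent on f(x,y) = 5*x^2 + 6*y^2.
Starting point: (1.33, -4.2823), alpha = 0.01
Step 1: grad_x = 2*5*1.33 = 13.3, grad_y = 2*6*-4.2823 = -51.3876
  x_1 = 1.33 - 0.01*13.3 = 1.197
  y_1 = -4.2823 - 0.01*-51.3876 = -3.7684
Step 2: grad_x = 2*5*1.197 = 11.97, grad_y = 2*6*-3.7684 = -45.2211
  x_2 = 1.197 - 0.01*11.97 = 1.0773
  y_2 = -3.7684 - 0.01*-45.2211 = -3.3162
Step 3: grad_x = 2*5*1.0773 = 10.773, grad_y = 2*6*-3.3162 = -39.7946
  x_3 = 1.0773 - 0.01*10.773 = 0.9696
  y_3 = -3.3162 - 0.01*-39.7946 = -2.9183
f(0.9696, -2.9183) = 5*0.9696^2 + 6*(-2.9183)^2 = 55.798


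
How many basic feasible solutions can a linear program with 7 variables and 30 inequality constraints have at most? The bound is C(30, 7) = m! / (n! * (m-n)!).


Each vertex corresponds to some choice of n active constraints out of m, so the number of vertices is at most C(m, n) = m! / (n!(m-n)!).
m = 30, n = 7
Numerator: 30 * 29 * 28 * 27 * 26 * 25 * 24
Denominator: 7! = 5040
C(30, 7) = 2035800


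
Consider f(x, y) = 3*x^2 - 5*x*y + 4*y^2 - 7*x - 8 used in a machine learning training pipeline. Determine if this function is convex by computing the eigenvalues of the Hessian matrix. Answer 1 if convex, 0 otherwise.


The Hessian of f(x,y) = 3*x^2 - 5*x*y + 4*y^2 - 7*x - 8 is:
H = [[6, -5], [-5, 8]]
Trace = 6 + 8 = 14
Determinant = 6*8 - (-5)^2 = 23
Discriminant = (14)^2 - 4*23 = 104.0
Eigenvalues: lambda_1 = 1.901, lambda_2 = 12.099
The function is convex.

1


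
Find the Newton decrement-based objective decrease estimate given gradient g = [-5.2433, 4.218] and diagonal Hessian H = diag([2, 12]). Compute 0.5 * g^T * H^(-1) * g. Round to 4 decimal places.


Step 1: H is diagonal, so H^(-1) * g = [-2.6217, 0.3515].
Step 2: g^T H^(-1) g = sum_i g_i^2 / H_ii
  = (-5.2433)^2/2 + (4.218)^2/12
  = 13.7461 + 1.4826 = 15.2287
Step 3: Objective decrease = 0.5 * g^T H^(-1) g = 7.6144


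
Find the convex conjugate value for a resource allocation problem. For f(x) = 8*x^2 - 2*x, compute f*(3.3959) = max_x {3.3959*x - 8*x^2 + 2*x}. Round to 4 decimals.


f*(y) = sup_x {y*x - a*x^2 - b*x} = sup_x {(y-b)*x - a*x^2}
FOC: (y - b) - 2a*x = 0 => x* = (y - b)/(2a)
x* = (3.3959 + 2)/(2*8) = 0.3372
f*(3.3959) = (y-b)^2/(4a) = (3.3959 + 2)^2/(4*8)
= 29.1157/32 = 0.9099


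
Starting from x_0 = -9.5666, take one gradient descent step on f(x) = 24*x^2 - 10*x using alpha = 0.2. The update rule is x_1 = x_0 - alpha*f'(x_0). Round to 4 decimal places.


We compute the gradient at x_0 and apply the update.
f'(x) = 48*x - 10
f'(-9.5666) = 48*-9.5666 - 10 = -469.1968
x_1 = -9.5666 - 0.2*-469.1968 = 84.2728


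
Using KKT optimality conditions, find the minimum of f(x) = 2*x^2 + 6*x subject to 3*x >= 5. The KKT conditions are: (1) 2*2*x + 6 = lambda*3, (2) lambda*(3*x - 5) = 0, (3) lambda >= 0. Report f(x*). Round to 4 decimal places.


Step 1: Try lambda = 0 (constraint inactive).
x_unc = -6/(2*2) = -1.5
Check: 3*-1.5 = -4.5 < 5 -- violated!
Step 2: Constraint must be active: 3*x = 5
x* = 5/3 = 1.6667 (rounded; the exact value 5/3 is used below)
lambda = (2*2*(5/3) + 6)/3 = 4.2222
Step 3: Compute optimal value.
f(x*) = 2*(5/3)^2 + 6*(5/3) = 15.5556


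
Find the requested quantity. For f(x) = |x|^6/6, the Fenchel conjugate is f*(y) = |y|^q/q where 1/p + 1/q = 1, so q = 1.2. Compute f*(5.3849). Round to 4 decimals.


The conjugate exponent q satisfies 1/p + 1/q = 1.
p = 6, so q = 6/(6 - 1) = 1.2
|y|^q = 5.3849^1.2 = 7.5407
f*(5.3849) = 7.5407 / 1.2 = 6.2839


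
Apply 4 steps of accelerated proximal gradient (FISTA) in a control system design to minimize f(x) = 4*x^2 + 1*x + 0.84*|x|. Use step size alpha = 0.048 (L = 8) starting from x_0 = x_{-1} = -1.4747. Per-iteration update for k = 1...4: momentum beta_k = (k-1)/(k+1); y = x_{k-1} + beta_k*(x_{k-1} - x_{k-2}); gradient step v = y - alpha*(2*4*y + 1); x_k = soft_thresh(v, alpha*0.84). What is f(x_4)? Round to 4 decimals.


FISTA on f(x) = 4*x^2 + 1*x + 0.84*|x|
L = 8, alpha = 0.048
Iteration 1: beta = 0.0, y = -1.4747 + 0.0*(-1.4747 + 1.4747) = -1.4747
  grad(y) = -10.7976, v = y - alpha*grad = -0.9564
  prox(v) = soft_thresh(-0.9564, 0.0403) = -0.9161
Iteration 2: beta = 0.3333, y = -0.9161 + 0.3333*(-0.9161 + 1.4747) = -0.7299
  grad(y) = -4.8391, v = y - alpha*grad = -0.4976
  prox(v) = soft_thresh(-0.4976, 0.0403) = -0.4573
Iteration 3: beta = 0.5, y = -0.4573 + 0.5*(-0.4573 + 0.9161) = -0.2279
  grad(y) = -0.8232, v = y - alpha*grad = -0.1884
  prox(v) = soft_thresh(-0.1884, 0.0403) = -0.1481
Iteration 4: beta = 0.6, y = -0.1481 + 0.6*(-0.1481 + 0.4573) = 0.0375
  grad(y) = 1.2998, v = y - alpha*grad = -0.0249
  prox(v) = soft_thresh(-0.0249, 0.0403) = 0.0
f(x_4) = 4*0.0^2 + 1*0.0 + 0.84*|0.0| = 0.0


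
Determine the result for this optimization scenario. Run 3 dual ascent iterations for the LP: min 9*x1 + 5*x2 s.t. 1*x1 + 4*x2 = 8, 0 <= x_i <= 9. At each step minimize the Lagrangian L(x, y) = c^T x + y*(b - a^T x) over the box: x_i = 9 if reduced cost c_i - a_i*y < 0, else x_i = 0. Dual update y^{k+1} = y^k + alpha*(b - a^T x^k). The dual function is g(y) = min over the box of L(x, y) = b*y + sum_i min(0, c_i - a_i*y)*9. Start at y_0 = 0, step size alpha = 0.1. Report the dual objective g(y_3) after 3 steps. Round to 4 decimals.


Dual ascent for LP: min 9*x1 + 5*x2, 1*x1 + 4*x2 = 8, 0 <= x_i <= 9
Step 1: y^k = 0.0, reduced costs: (9.0, 5.0)
  x^k = (0.0, 0.0), subgradient = b - a^T x = 8.0
  y^{k+1} = 0.0 + 0.1*8.0 = 0.8
Step 2: y^k = 0.8, reduced costs: (8.2, 1.8)
  x^k = (0.0, 0.0), subgradient = b - a^T x = 8.0
  y^{k+1} = 0.8 + 0.1*8.0 = 1.6
Step 3: y^k = 1.6, reduced costs: (7.4, -1.4)
  x^k = (0.0, 9.0), subgradient = b - a^T x = -28.0
  y^{k+1} = 1.6 + 0.1*-28.0 = -1.2
Dual objective at y_3 = -1.2: reduced costs (10.2, 9.8), box minimizer x = (0.0, 0.0)
g(y_3) = b*y + (c1 - a1*y)*x1 + (c2 - a2*y)*x2 = 8*(-1.2) + 10.2*0.0 + 9.8*0.0 = -9.6 + 0.0 + 0.0 = -9.6


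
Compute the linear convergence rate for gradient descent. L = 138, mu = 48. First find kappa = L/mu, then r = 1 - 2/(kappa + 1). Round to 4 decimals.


Step 1: Compute the condition number.
kappa = L/mu = 138/48 = 2.875
Step 2: Compute the convergence rate.
r = 1 - 2/(kappa + 1) = 1 - 2*mu/(L + mu) = (L - mu)/(L + mu) = 90/186 = 0.4839


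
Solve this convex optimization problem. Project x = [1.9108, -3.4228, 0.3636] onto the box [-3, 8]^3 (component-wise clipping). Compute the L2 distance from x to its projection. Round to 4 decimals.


Project each component onto [-3, 8].
clip(1.9108) = 1.9108, clip(-3.4228) = -3.0, clip(0.3636) = 0.3636
Projection = [1.9108, -3.0, 0.3636]
Squared diffs: [0.0, 0.1788, 0.0]
Distance = sqrt(0.1788) = 0.4228


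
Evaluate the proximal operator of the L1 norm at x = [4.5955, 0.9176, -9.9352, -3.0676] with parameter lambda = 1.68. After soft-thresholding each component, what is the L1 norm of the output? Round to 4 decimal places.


Soft-thresholding with lambda = 1.68:
prox(4.5955) = sign(4.5955)*max(|4.5955| - 1.68, 0) = 2.9155
prox(0.9176) = sign(0.9176)*max(|0.9176| - 1.68, 0) = 0.0
prox(-9.9352) = sign(-9.9352)*max(|-9.9352| - 1.68, 0) = -8.2552
prox(-3.0676) = sign(-3.0676)*max(|-3.0676| - 1.68, 0) = -1.3876
prox(x) = [2.9155, 0.0, -8.2552, -1.3876]
||prox(x)||_1 = 2.9155 + 0.0 + 8.2552 + 1.3876 = 12.5583


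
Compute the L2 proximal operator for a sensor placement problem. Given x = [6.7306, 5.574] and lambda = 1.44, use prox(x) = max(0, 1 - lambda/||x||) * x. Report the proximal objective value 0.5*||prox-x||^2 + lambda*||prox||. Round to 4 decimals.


Step 1: Compute ||x||.
||x|| = 8.739
Step 2: Compute scaling factor.
scale = max(0, 1 - 1.44/8.739) = 0.8352
Step 3: prox(x) = [5.6215, 4.6555]
||prox(x)|| = 7.299
Step 4: Proximal objective.
0.5*||prox-x||^2 = 1.0368
lambda*||prox|| = 10.5106
Total = 11.5474


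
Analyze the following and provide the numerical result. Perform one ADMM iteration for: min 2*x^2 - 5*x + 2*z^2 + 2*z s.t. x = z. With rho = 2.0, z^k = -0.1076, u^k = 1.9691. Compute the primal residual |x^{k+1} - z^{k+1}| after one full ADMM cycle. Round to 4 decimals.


ADMM iteration with rho = 2.0, z^k = -0.1076, u^k = 1.9691
Step 1: x-update.
Minimize 2*x^2 - 5*x + (2.0/2)*(x + 0.1076 + 1.9691)^2
FOC: (2*2 + 2.0)*x = 5 + 2.0*(-0.1076 - 1.9691)
x^{k+1} = 0.1411
Step 2: z-update.
Minimize 2*z^2 + 2*z + (2.0/2)*(0.1411 - z + 1.9691)^2
FOC: (2*2 + 2.0)*z = -2 + 2.0*(0.1411 + 1.9691)
z^{k+1} = 0.3701
Step 3: u-update.
u^{k+1} = 1.9691 + 0.1411 - 0.3701 = 1.7401
Step 4: Primal residual = |0.1411 - 0.3701| = 0.229


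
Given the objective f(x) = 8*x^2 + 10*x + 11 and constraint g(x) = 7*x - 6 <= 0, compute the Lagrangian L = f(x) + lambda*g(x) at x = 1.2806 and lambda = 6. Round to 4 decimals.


Step 1: Evaluate f(x).
f(1.2806) = 8*1.2806^2 + 10*1.2806 + 11 = 36.9255
Step 2: Evaluate g(x).
g(1.2806) = 7*1.2806 - 6 = 2.9642
Step 3: Compute Lagrangian.
L = 36.9255 + 6*2.9642 = 54.7107


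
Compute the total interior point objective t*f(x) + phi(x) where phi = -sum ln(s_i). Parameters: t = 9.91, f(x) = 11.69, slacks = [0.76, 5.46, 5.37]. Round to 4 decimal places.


Step 1: Compute log-barrier.
ln values: [-0.2744, 1.6974, 1.6808]
phi = -(-0.2744 + 1.6974 + 1.6808) = -3.1038
Step 2: Compute augmented objective.
t*f(x) = 9.91*11.69 = 115.8479
Total = 115.8479 - 3.1038 = 112.7441


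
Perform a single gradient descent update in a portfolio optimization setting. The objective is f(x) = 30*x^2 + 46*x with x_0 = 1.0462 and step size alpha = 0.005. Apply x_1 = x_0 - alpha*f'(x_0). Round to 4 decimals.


We compute the gradient at x_0 and apply the update.
f'(x) = 60*x + 46
f'(1.0462) = 60*1.0462 + 46 = 108.772
x_1 = 1.0462 - 0.005*108.772 = 0.5023


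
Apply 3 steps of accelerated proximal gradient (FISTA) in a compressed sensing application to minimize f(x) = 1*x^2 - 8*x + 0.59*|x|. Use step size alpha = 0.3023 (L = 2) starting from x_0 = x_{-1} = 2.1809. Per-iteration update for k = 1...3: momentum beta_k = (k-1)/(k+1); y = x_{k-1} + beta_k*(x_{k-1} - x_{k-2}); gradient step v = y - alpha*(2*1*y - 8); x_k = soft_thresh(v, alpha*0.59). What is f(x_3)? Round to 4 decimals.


FISTA on f(x) = 1*x^2 - 8*x + 0.59*|x|
L = 2, alpha = 0.3023
Iteration 1: beta = 0.0, y = 2.1809 + 0.0*(2.1809 - 2.1809) = 2.1809
  grad(y) = -3.6382, v = y - alpha*grad = 3.2807
  prox(v) = soft_thresh(3.2807, 0.1784) = 3.1024
Iteration 2: beta = 0.3333, y = 3.1024 + 0.3333*(3.1024 - 2.1809) = 3.4095
  grad(y) = -1.1809, v = y - alpha*grad = 3.7665
  prox(v) = soft_thresh(3.7665, 0.1784) = 3.5882
Iteration 3: beta = 0.5, y = 3.5882 + 0.5*(3.5882 - 3.1024) = 3.8311
  grad(y) = -0.3379, v = y - alpha*grad = 3.9332
  prox(v) = soft_thresh(3.9332, 0.1784) = 3.7548
f(x_3) = 1*3.7548^2 - 8*3.7548 + 0.59*|3.7548| = -13.7245


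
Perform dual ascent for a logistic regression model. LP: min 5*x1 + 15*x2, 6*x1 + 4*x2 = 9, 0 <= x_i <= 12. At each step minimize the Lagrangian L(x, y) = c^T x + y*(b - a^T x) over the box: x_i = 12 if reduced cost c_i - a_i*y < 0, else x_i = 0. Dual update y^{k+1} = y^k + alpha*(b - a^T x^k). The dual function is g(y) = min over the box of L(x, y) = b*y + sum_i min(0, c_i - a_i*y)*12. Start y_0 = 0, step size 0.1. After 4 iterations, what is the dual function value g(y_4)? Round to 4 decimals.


Dual ascent for LP: min 5*x1 + 15*x2, 6*x1 + 4*x2 = 9, 0 <= x_i <= 12
Step 1: y^k = 0.0, reduced costs: (5.0, 15.0)
  x^k = (0.0, 0.0), subgradient = b - a^T x = 9.0
  y^{k+1} = 0.0 + 0.1*9.0 = 0.9
Step 2: y^k = 0.9, reduced costs: (-0.4, 11.4)
  x^k = (12.0, 0.0), subgradient = b - a^T x = -63.0
  y^{k+1} = 0.9 + 0.1*-63.0 = -5.4
Step 3: y^k = -5.4, reduced costs: (37.4, 36.6)
  x^k = (0.0, 0.0), subgradient = b - a^T x = 9.0
  y^{k+1} = -5.4 + 0.1*9.0 = -4.5
Step 4: y^k = -4.5, reduced costs: (32.0, 33.0)
  x^k = (0.0, 0.0), subgradient = b - a^T x = 9.0
  y^{k+1} = -4.5 + 0.1*9.0 = -3.6
Dual objective at y_4 = -3.6: reduced costs (26.6, 29.4), box minimizer x = (0.0, 0.0)
g(y_4) = b*y + (c1 - a1*y)*x1 + (c2 - a2*y)*x2 = 9*(-3.6) + 26.6*0.0 + 29.4*0.0 = -32.4 + 0.0 + 0.0 = -32.4


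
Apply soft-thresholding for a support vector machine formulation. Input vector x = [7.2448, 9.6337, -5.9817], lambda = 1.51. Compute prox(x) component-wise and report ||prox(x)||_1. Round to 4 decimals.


Soft-thresholding with lambda = 1.51:
prox(7.2448) = sign(7.2448)*max(|7.2448| - 1.51, 0) = 5.7348
prox(9.6337) = sign(9.6337)*max(|9.6337| - 1.51, 0) = 8.1237
prox(-5.9817) = sign(-5.9817)*max(|-5.9817| - 1.51, 0) = -4.4717
prox(x) = [5.7348, 8.1237, -4.4717]
||prox(x)||_1 = 5.7348 + 8.1237 + 4.4717 = 18.3302


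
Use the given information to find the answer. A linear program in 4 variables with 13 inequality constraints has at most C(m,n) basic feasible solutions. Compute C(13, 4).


Each vertex corresponds to some choice of n active constraints out of m, so the number of vertices is at most C(m, n) = m! / (n!(m-n)!).
m = 13, n = 4
Numerator: 13 * 12 * 11 * 10
Denominator: 4! = 24
C(13, 4) = 715


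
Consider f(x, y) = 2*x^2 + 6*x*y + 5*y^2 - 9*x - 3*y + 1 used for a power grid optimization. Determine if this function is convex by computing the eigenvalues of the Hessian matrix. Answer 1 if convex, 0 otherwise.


The Hessian of f(x,y) = 2*x^2 + 6*x*y + 5*y^2 - 9*x - 3*y + 1 is:
H = [[4, 6], [6, 10]]
Trace = 4 + 10 = 14
Determinant = 4*10 - (6)^2 = 4
Discriminant = (14)^2 - 4*4 = 180.0
Eigenvalues: lambda_1 = 0.2918, lambda_2 = 13.7082
The function is convex.

1


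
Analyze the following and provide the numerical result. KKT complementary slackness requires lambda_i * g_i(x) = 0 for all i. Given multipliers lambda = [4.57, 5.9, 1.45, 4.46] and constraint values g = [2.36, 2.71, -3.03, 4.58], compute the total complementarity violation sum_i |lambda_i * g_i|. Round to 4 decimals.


KKT complementary slackness check:
lambda_1 * g_1 = 4.57 * 2.36 = 10.7852
lambda_2 * g_2 = 5.9 * 2.71 = 15.989
lambda_3 * g_3 = 1.45 * -3.03 = -4.3935
lambda_4 * g_4 = 4.46 * 4.58 = 20.4268
Total violation = 10.7852 + 15.989 + 4.3935 + 20.4268 = 51.5945


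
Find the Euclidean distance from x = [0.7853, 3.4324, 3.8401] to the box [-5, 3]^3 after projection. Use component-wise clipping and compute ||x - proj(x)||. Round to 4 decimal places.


Project each component onto [-5, 3].
clip(0.7853) = 0.7853, clip(3.4324) = 3.0, clip(3.8401) = 3.0
Projection = [0.7853, 3.0, 3.0]
Squared diffs: [0.0, 0.187, 0.7058]
Distance = sqrt(0.8928) = 0.9448


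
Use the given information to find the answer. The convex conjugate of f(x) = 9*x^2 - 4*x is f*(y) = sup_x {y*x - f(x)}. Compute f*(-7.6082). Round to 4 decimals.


f*(y) = sup_x {y*x - a*x^2 - b*x} = sup_x {(y-b)*x - a*x^2}
FOC: (y - b) - 2a*x = 0 => x* = (y - b)/(2a)
x* = (-7.6082 + 4)/(2*9) = -0.2005
f*(-7.6082) = (y-b)^2/(4a) = (-7.6082 + 4)^2/(4*9)
= 13.0191/36 = 0.3616


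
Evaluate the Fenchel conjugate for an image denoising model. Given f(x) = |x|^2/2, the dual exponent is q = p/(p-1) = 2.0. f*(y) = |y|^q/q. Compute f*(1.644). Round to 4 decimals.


The conjugate exponent q satisfies 1/p + 1/q = 1.
p = 2, so q = 2/(2 - 1) = 2.0
|y|^q = 1.644^2.0 = 2.7027
f*(1.644) = 2.7027 / 2.0 = 1.3514


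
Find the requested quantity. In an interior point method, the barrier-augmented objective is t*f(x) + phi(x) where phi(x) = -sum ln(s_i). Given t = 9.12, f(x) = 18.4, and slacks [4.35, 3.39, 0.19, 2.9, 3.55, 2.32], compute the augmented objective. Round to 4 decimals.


Step 1: Compute log-barrier.
ln values: [1.4702, 1.2208, -1.6607, 1.0647, 1.2669, 0.8416]
phi = -(1.4702 + 1.2208 - 1.6607 + 1.0647 + 1.2669 + 0.8416) = -4.2035
Step 2: Compute augmented objective.
t*f(x) = 9.12*18.4 = 167.808
Total = 167.808 - 4.2035 = 163.6045


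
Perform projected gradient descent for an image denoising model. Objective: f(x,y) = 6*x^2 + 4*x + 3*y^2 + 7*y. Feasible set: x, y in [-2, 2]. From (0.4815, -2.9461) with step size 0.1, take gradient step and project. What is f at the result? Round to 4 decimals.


Step 1: Compute gradient at (0.4815, -2.9461).
grad_x = 2*6*0.4815 + 4 = 9.778
grad_y = 2*3*-2.9461 + 7 = -10.6766
Step 2: Gradient step.
x_raw = 0.4815 - 0.1*9.778 = -0.4963
y_raw = -2.9461 - 0.1*-10.6766 = -1.8784
Step 3: Project onto [-2, 2].
x_proj = clip(-0.4963) = -0.4963
y_proj = clip(-1.8784) = -1.8784
Step 4: Evaluate f.
f(-0.4963, -1.8784) = -3.0708


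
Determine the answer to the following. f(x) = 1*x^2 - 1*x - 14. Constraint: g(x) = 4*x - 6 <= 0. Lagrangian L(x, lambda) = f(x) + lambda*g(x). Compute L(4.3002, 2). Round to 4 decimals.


Step 1: Evaluate f(x).
f(4.3002) = 1*4.3002^2 - 1*4.3002 - 14 = 0.1915
Step 2: Evaluate g(x).
g(4.3002) = 4*4.3002 - 6 = 11.2008
Step 3: Compute Lagrangian.
L = 0.1915 + 2*11.2008 = 22.5931


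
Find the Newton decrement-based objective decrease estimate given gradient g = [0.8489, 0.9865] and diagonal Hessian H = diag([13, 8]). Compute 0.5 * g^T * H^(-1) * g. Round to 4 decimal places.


Step 1: H is diagonal, so H^(-1) * g = [0.0653, 0.1233].
Step 2: g^T H^(-1) g = sum_i g_i^2 / H_ii
  = (0.8489)^2/13 + (0.9865)^2/8
  = 0.0554 + 0.1216 = 0.1771
Step 3: Objective decrease = 0.5 * g^T H^(-1) g = 0.0885


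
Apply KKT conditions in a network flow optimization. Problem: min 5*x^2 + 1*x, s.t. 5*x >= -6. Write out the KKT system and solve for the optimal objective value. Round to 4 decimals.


Step 1: Try lambda = 0 (constraint inactive).
Stationarity: 2*5*x + 1 = 0
x* = -1/(2*5) = -0.1
Check constraint: 5*-0.1 = -0.5 >= -6 -- satisfied.
Step 2: Compute optimal value.
f(x*) = 5*(-0.1)^2 + 1*(-0.1) = -0.05


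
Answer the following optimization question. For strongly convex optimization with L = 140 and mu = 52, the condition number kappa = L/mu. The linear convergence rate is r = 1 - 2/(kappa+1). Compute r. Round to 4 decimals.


Step 1: Compute the condition number.
kappa = L/mu = 140/52 = 2.6923
Step 2: Compute the convergence rate.
r = 1 - 2/(kappa + 1) = 1 - 2*mu/(L + mu) = (L - mu)/(L + mu) = 88/192 = 0.4583


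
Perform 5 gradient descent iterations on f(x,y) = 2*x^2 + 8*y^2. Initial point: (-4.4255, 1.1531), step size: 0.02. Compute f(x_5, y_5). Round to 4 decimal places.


Gradient descent on f(x,y) = 2*x^2 + 8*y^2.
Starting point: (-4.4255, 1.1531), alpha = 0.02
Step 1: grad_x = 2*2*-4.4255 = -17.702, grad_y = 2*8*1.1531 = 18.4496
  x_1 = -4.4255 - 0.02*-17.702 = -4.0715
  y_1 = 1.1531 - 0.02*18.4496 = 0.7841
Step 2: grad_x = 2*2*-4.0715 = -16.2858, grad_y = 2*8*0.7841 = 12.5457
  x_2 = -4.0715 - 0.02*-16.2858 = -3.7457
  y_2 = 0.7841 - 0.02*12.5457 = 0.5332
Step 3: grad_x = 2*2*-3.7457 = -14.983, grad_y = 2*8*0.5332 = 8.5311
  x_3 = -3.7457 - 0.02*-14.983 = -3.4461
  y_3 = 0.5332 - 0.02*8.5311 = 0.3626
Step 4: grad_x = 2*2*-3.4461 = -13.7843, grad_y = 2*8*0.3626 = 5.8011
  x_4 = -3.4461 - 0.02*-13.7843 = -3.1704
  y_4 = 0.3626 - 0.02*5.8011 = 0.2465
Step 5: grad_x = 2*2*-3.1704 = -12.6816, grad_y = 2*8*0.2465 = 3.9448
  x_5 = -3.1704 - 0.02*-12.6816 = -2.9168
  y_5 = 0.2465 - 0.02*3.9448 = 0.1677
f(-2.9168, 0.1677) = 2*(-2.9168)^2 + 8*0.1677^2 = 17.2399


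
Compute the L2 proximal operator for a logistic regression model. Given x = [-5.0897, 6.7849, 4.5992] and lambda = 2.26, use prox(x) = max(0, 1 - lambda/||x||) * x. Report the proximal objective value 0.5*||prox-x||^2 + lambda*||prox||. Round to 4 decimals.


Step 1: Compute ||x||.
||x|| = 9.6484
Step 2: Compute scaling factor.
scale = max(0, 1 - 2.26/9.6484) = 0.7658
Step 3: prox(x) = [-3.8975, 5.1956, 3.5219]
||prox(x)|| = 7.3884
Step 4: Proximal objective.
0.5*||prox-x||^2 = 2.5538
lambda*||prox|| = 16.6978
Total = 19.2517


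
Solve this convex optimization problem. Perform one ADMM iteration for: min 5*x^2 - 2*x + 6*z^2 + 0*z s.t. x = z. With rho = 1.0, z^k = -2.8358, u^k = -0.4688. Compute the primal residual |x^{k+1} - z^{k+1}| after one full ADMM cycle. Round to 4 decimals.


ADMM iteration with rho = 1.0, z^k = -2.8358, u^k = -0.4688
Step 1: x-update.
Minimize 5*x^2 - 2*x + (1.0/2)*(x + 2.8358 - 0.4688)^2
FOC: (2*5 + 1.0)*x = 2 + 1.0*(-2.8358 + 0.4688)
x^{k+1} = -0.0334
Step 2: z-update.
Minimize 6*z^2 + 0*z + (1.0/2)*(-0.0334 - z - 0.4688)^2
FOC: (2*6 + 1.0)*z = 0 + 1.0*(-0.0334 - 0.4688)
z^{k+1} = -0.0386
Step 3: u-update.
u^{k+1} = -0.4688 - 0.0334 + 0.0386 = -0.4635
Step 4: Primal residual = |-0.0334 + 0.0386| = 0.0053


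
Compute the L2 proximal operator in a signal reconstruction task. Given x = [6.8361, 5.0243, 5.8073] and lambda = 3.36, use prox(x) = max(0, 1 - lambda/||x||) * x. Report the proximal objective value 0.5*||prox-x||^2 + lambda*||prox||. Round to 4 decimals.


Step 1: Compute ||x||.
||x|| = 10.2811
Step 2: Compute scaling factor.
scale = max(0, 1 - 3.36/10.2811) = 0.6732
Step 3: prox(x) = [4.602, 3.3823, 3.9094]
||prox(x)|| = 6.9211
Step 4: Proximal objective.
0.5*||prox-x||^2 = 5.6448
lambda*||prox|| = 23.2549
Total = 28.8996


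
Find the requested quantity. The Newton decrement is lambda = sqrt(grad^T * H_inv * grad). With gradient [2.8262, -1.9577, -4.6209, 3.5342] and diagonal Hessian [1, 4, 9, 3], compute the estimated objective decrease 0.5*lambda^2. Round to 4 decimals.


Step 1: H is diagonal, so H^(-1) * g = [2.8262, -0.4894, -0.5134, 1.1781].
Step 2: g^T H^(-1) g = sum_i g_i^2 / H_ii
  = (2.8262)^2/1 + (-1.9577)^2/4 + (-4.6209)^2/9 + (3.5342)^2/3
  = 7.9874 + 0.9581 + 2.3725 + 4.1635 = 15.4816
Step 3: Objective decrease = 0.5 * g^T H^(-1) g = 7.7408


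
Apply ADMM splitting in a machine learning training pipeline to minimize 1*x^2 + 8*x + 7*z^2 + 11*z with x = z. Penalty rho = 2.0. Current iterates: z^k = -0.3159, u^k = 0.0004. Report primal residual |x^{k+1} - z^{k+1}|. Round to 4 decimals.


ADMM iteration with rho = 2.0, z^k = -0.3159, u^k = 0.0004
Step 1: x-update.
Minimize 1*x^2 + 8*x + (2.0/2)*(x + 0.3159 + 0.0004)^2
FOC: (2*1 + 2.0)*x = -8 + 2.0*(-0.3159 - 0.0004)
x^{k+1} = -2.1582
Step 2: z-update.
Minimize 7*z^2 + 11*z + (2.0/2)*(-2.1582 - z + 0.0004)^2
FOC: (2*7 + 2.0)*z = -11 + 2.0*(-2.1582 + 0.0004)
z^{k+1} = -0.9572
Step 3: u-update.
u^{k+1} = 0.0004 - 2.1582 + 0.9572 = -1.2005
Step 4: Primal residual = |-2.1582 + 0.9572| = 1.2009


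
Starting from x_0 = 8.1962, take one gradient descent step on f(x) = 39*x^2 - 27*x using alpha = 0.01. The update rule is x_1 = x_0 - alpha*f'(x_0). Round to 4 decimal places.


We compute the gradient at x_0 and apply the update.
f'(x) = 78*x - 27
f'(8.1962) = 78*8.1962 - 27 = 612.3036
x_1 = 8.1962 - 0.01*612.3036 = 2.0732


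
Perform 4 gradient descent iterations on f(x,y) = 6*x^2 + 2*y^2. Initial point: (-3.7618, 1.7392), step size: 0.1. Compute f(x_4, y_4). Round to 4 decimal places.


Gradient descent on f(x,y) = 6*x^2 + 2*y^2.
Starting point: (-3.7618, 1.7392), alpha = 0.1
Step 1: grad_x = 2*6*-3.7618 = -45.1416, grad_y = 2*2*1.7392 = 6.9568
  x_1 = -3.7618 - 0.1*-45.1416 = 0.7524
  y_1 = 1.7392 - 0.1*6.9568 = 1.0435
Step 2: grad_x = 2*6*0.7524 = 9.0283, grad_y = 2*2*1.0435 = 4.1741
  x_2 = 0.7524 - 0.1*9.0283 = -0.1505
  y_2 = 1.0435 - 0.1*4.1741 = 0.6261
Step 3: grad_x = 2*6*-0.1505 = -1.8057, grad_y = 2*2*0.6261 = 2.5044
  x_3 = -0.1505 - 0.1*-1.8057 = 0.0301
  y_3 = 0.6261 - 0.1*2.5044 = 0.3757
Step 4: grad_x = 2*6*0.0301 = 0.3611, grad_y = 2*2*0.3757 = 1.5027
  x_4 = 0.0301 - 0.1*0.3611 = -0.006
  y_4 = 0.3757 - 0.1*1.5027 = 0.2254
f(-0.006, 0.2254) = 6*(-0.006)^2 + 2*0.2254^2 = 0.1018


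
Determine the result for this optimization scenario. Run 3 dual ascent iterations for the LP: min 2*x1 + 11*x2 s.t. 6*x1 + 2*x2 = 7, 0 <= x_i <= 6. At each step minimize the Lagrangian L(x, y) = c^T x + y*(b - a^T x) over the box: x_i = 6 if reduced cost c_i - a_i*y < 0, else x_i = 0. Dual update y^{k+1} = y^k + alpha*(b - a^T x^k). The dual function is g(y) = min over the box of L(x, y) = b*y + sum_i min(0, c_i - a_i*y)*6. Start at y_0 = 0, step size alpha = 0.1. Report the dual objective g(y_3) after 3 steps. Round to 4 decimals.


Dual ascent for LP: min 2*x1 + 11*x2, 6*x1 + 2*x2 = 7, 0 <= x_i <= 6
Step 1: y^k = 0.0, reduced costs: (2.0, 11.0)
  x^k = (0.0, 0.0), subgradient = b - a^T x = 7.0
  y^{k+1} = 0.0 + 0.1*7.0 = 0.7
Step 2: y^k = 0.7, reduced costs: (-2.2, 9.6)
  x^k = (6.0, 0.0), subgradient = b - a^T x = -29.0
  y^{k+1} = 0.7 + 0.1*-29.0 = -2.2
Step 3: y^k = -2.2, reduced costs: (15.2, 15.4)
  x^k = (0.0, 0.0), subgradient = b - a^T x = 7.0
  y^{k+1} = -2.2 + 0.1*7.0 = -1.5
Dual objective at y_3 = -1.5: reduced costs (11.0, 14.0), box minimizer x = (0.0, 0.0)
g(y_3) = b*y + (c1 - a1*y)*x1 + (c2 - a2*y)*x2 = 7*(-1.5) + 11.0*0.0 + 14.0*0.0 = -10.5 + 0.0 + 0.0 = -10.5


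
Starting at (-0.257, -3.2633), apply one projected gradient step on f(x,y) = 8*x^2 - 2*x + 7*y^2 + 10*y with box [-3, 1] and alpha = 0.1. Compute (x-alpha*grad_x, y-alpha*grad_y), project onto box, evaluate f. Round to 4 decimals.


Step 1: Compute gradient at (-0.257, -3.2633).
grad_x = 2*8*-0.257 - 2 = -6.112
grad_y = 2*7*-3.2633 + 10 = -35.6862
Step 2: Gradient step.
x_raw = -0.257 - 0.1*-6.112 = 0.3542
y_raw = -3.2633 - 0.1*-35.6862 = 0.3053
Step 3: Project onto [-3, 1].
x_proj = clip(0.3542) = 0.3542
y_proj = clip(0.3053) = 0.3053
Step 4: Evaluate f.
f(0.3542, 0.3053) = 4.001


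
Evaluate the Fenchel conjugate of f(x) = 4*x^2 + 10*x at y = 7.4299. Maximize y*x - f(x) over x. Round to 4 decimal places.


f*(y) = sup_x {y*x - a*x^2 - b*x} = sup_x {(y-b)*x - a*x^2}
FOC: (y - b) - 2a*x = 0 => x* = (y - b)/(2a)
x* = (7.4299 - 10)/(2*4) = -0.3213
f*(7.4299) = (y-b)^2/(4a) = (7.4299 - 10)^2/(4*4)
= 6.6054/16 = 0.4128


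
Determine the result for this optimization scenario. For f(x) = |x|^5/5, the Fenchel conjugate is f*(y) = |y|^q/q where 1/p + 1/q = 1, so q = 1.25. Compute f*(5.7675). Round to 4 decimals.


The conjugate exponent q satisfies 1/p + 1/q = 1.
p = 5, so q = 5/(5 - 1) = 1.25
|y|^q = 5.7675^1.25 = 8.9379
f*(5.7675) = 8.9379 / 1.25 = 7.1503


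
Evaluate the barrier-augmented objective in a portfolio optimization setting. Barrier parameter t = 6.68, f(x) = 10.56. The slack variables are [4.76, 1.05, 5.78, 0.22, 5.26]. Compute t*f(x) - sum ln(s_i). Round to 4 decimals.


Step 1: Compute log-barrier.
ln values: [1.5602, 0.0488, 1.7544, -1.5141, 1.6601]
phi = -(1.5602 + 0.0488 + 1.7544 - 1.5141 + 1.6601) = -3.5094
Step 2: Compute augmented objective.
t*f(x) = 6.68*10.56 = 70.5408
Total = 70.5408 - 3.5094 = 67.0314


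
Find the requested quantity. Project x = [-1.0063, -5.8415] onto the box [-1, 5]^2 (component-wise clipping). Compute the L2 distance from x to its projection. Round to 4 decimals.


Project each component onto [-1, 5].
clip(-1.0063) = -1.0, clip(-5.8415) = -1.0
Projection = [-1.0, -1.0]
Squared diffs: [0.0, 23.4401]
Distance = sqrt(23.4401) = 4.8415


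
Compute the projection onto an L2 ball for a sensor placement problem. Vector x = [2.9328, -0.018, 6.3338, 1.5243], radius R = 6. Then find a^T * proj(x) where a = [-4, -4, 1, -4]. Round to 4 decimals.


Step 1: Compute ||x|| (intermediates to 6 decimals).
||x|| = sqrt(2.9328^2 + (-0.018)^2 + 6.3338^2 + 1.5243^2) = 7.144379
Step 2: Project.
Since ||x|| > R, scale = R/||x|| = 6/7.144379 = 0.839821, proj(x) = scale * x
proj(x) = [2.463027, -0.015117, 5.319258, 1.280139]
Step 3: Dot product.
a^T * proj(x) = -4*2.463027 - 4*(-0.015117) + 1*5.319258 - 4*1.280139 = -9.5929


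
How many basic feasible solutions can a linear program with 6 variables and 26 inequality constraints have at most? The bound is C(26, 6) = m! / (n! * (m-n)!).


Each vertex corresponds to some choice of n active constraints out of m, so the number of vertices is at most C(m, n) = m! / (n!(m-n)!).
m = 26, n = 6
Numerator: 26 * 25 * 24 * 23 * 22 * 21
Denominator: 6! = 720
C(26, 6) = 230230


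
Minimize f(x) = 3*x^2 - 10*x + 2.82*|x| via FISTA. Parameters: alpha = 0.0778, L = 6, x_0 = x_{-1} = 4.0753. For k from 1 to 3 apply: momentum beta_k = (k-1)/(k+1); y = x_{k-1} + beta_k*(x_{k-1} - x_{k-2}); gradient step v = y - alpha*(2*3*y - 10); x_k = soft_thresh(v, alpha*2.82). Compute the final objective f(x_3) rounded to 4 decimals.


FISTA on f(x) = 3*x^2 - 10*x + 2.82*|x|
L = 6, alpha = 0.0778
Iteration 1: beta = 0.0, y = 4.0753 + 0.0*(4.0753 - 4.0753) = 4.0753
  grad(y) = 14.4518, v = y - alpha*grad = 2.9509
  prox(v) = soft_thresh(2.9509, 0.2194) = 2.7316
Iteration 2: beta = 0.3333, y = 2.7316 + 0.3333*(2.7316 - 4.0753) = 2.2836
  grad(y) = 3.7018, v = y - alpha*grad = 1.9956
  prox(v) = soft_thresh(1.9956, 0.2194) = 1.7762
Iteration 3: beta = 0.5, y = 1.7762 + 0.5*(1.7762 - 2.7316) = 1.2986
  grad(y) = -2.2085, v = y - alpha*grad = 1.4704
  prox(v) = soft_thresh(1.4704, 0.2194) = 1.251
f(x_3) = 3*1.251^2 - 10*1.251 + 2.82*|1.251| = -4.2872


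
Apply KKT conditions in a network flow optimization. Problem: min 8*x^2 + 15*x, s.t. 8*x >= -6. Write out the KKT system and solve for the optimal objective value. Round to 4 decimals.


Step 1: Try lambda = 0 (constraint inactive).
x_unc = -15/(2*8) = -0.9375
Check: 8*-0.9375 = -7.5 < -6 -- violated!
Step 2: Constraint must be active: 8*x = -6
x* = -6/8 = -0.75
lambda = (2*8*(-0.75) + 15)/8 = 0.375
Step 3: Compute optimal value.
f(x*) = 8*(-0.75)^2 + 15*(-0.75) = -6.75


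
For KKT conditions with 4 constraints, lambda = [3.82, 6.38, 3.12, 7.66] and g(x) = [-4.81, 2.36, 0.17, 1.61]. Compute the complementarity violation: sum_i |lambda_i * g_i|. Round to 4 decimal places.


KKT complementary slackness check:
lambda_1 * g_1 = 3.82 * -4.81 = -18.3742
lambda_2 * g_2 = 6.38 * 2.36 = 15.0568
lambda_3 * g_3 = 3.12 * 0.17 = 0.5304
lambda_4 * g_4 = 7.66 * 1.61 = 12.3326
Total violation = 18.3742 + 15.0568 + 0.5304 + 12.3326 = 46.294


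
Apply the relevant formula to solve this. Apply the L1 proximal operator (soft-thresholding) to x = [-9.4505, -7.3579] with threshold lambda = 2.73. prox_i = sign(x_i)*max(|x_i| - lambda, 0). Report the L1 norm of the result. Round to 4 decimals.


Soft-thresholding with lambda = 2.73:
prox(-9.4505) = sign(-9.4505)*max(|-9.4505| - 2.73, 0) = -6.7205
prox(-7.3579) = sign(-7.3579)*max(|-7.3579| - 2.73, 0) = -4.6279
prox(x) = [-6.7205, -4.6279]
||prox(x)||_1 = 6.7205 + 4.6279 = 11.3484


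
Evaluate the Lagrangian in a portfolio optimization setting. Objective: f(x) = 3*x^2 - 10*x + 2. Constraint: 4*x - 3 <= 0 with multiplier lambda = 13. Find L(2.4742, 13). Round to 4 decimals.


Step 1: Evaluate f(x).
f(2.4742) = 3*2.4742^2 - 10*2.4742 + 2 = -4.377
Step 2: Evaluate g(x).
g(2.4742) = 4*2.4742 - 3 = 6.8968
Step 3: Compute Lagrangian.
L = -4.377 + 13*6.8968 = 85.2814


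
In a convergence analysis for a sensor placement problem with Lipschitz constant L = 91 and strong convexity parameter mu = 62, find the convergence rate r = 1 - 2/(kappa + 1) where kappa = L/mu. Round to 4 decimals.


Step 1: Compute the condition number.
kappa = L/mu = 91/62 = 1.4677
Step 2: Compute the convergence rate.
r = 1 - 2/(kappa + 1) = 1 - 2*mu/(L + mu) = (L - mu)/(L + mu) = 29/153 = 0.1895


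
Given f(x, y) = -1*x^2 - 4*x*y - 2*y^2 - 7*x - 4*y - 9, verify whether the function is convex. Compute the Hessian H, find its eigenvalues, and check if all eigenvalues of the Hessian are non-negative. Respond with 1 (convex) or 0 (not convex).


The Hessian of f(x,y) = -1*x^2 - 4*x*y - 2*y^2 - 7*x - 4*y - 9 is:
H = [[-2, -4], [-4, -4]]
Trace = -2 - 4 = -6
Determinant = -2*-4 - (-4)^2 = -8
Discriminant = (-6)^2 - 4*-8 = 68.0
Eigenvalues: lambda_1 = -7.1231, lambda_2 = 1.1231
The function is not convex.

0


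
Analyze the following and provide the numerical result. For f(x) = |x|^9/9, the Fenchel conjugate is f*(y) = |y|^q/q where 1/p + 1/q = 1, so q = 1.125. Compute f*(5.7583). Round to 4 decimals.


The conjugate exponent q satisfies 1/p + 1/q = 1.
p = 9, so q = 9/(9 - 1) = 1.125
|y|^q = 5.7583^1.125 = 7.1669
f*(5.7583) = 7.1669 / 1.125 = 6.3706


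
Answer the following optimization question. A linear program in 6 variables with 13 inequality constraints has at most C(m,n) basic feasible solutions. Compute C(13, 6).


Each vertex corresponds to some choice of n active constraints out of m, so the number of vertices is at most C(m, n) = m! / (n!(m-n)!).
m = 13, n = 6
Numerator: 13 * 12 * 11 * 10 * 9 * 8
Denominator: 6! = 720
C(13, 6) = 1716


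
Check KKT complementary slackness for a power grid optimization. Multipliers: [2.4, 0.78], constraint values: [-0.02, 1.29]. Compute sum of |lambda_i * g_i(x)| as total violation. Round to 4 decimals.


KKT complementary slackness check:
lambda_1 * g_1 = 2.4 * -0.02 = -0.048
lambda_2 * g_2 = 0.78 * 1.29 = 1.0062
Total violation = 0.048 + 1.0062 = 1.0542


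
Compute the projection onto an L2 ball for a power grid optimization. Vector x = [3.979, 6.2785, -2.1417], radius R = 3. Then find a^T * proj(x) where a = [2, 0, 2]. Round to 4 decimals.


Step 1: Compute ||x|| (intermediates to 6 decimals).
||x|| = sqrt(3.979^2 + 6.2785^2 + (-2.1417)^2) = 7.73556
Step 2: Project.
Since ||x|| > R, scale = R/||x|| = 3/7.73556 = 0.387819, proj(x) = scale * x
proj(x) = [1.543132, 2.434922, -0.830592]
Step 3: Dot product.
a^T * proj(x) = 2*1.543132 + 0*2.434922 + 2*(-0.830592) = 1.4251


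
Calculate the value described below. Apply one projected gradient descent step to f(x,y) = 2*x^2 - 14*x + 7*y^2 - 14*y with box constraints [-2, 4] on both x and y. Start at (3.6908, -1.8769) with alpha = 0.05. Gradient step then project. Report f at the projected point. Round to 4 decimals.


Step 1: Compute gradient at (3.6908, -1.8769).
grad_x = 2*2*3.6908 - 14 = 0.7632
grad_y = 2*7*-1.8769 - 14 = -40.2766
Step 2: Gradient step.
x_raw = 3.6908 - 0.05*0.7632 = 3.6526
y_raw = -1.8769 - 0.05*-40.2766 = 0.1369
Step 3: Project onto [-2, 4].
x_proj = clip(3.6526) = 3.6526
y_proj = clip(0.1369) = 0.1369
Step 4: Evaluate f.
f(3.6526, 0.1369) = -26.2392


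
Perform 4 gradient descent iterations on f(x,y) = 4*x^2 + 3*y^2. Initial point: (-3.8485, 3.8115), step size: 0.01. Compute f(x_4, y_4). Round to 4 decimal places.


Gradient descent on f(x,y) = 4*x^2 + 3*y^2.
Starting point: (-3.8485, 3.8115), alpha = 0.01
Step 1: grad_x = 2*4*-3.8485 = -30.788, grad_y = 2*3*3.8115 = 22.869
  x_1 = -3.8485 - 0.01*-30.788 = -3.5406
  y_1 = 3.8115 - 0.01*22.869 = 3.5828
Step 2: grad_x = 2*4*-3.5406 = -28.325, grad_y = 2*3*3.5828 = 21.4969
  x_2 = -3.5406 - 0.01*-28.325 = -3.2574
  y_2 = 3.5828 - 0.01*21.4969 = 3.3678
Step 3: grad_x = 2*4*-3.2574 = -26.059, grad_y = 2*3*3.3678 = 20.207
  x_3 = -3.2574 - 0.01*-26.059 = -2.9968
  y_3 = 3.3678 - 0.01*20.207 = 3.1658
Step 4: grad_x = 2*4*-2.9968 = -23.9742, grad_y = 2*3*3.1658 = 18.9946
  x_4 = -2.9968 - 0.01*-23.9742 = -2.757
  y_4 = 3.1658 - 0.01*18.9946 = 2.9758
f(-2.757, 2.9758) = 4*(-2.757)^2 + 3*2.9758^2 = 56.9716


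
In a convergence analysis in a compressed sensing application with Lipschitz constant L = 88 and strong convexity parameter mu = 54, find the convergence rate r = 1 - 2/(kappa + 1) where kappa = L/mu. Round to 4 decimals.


Step 1: Compute the condition number.
kappa = L/mu = 88/54 = 1.6296
Step 2: Compute the convergence rate.
r = 1 - 2/(kappa + 1) = 1 - 2*mu/(L + mu) = (L - mu)/(L + mu) = 34/142 = 0.2394


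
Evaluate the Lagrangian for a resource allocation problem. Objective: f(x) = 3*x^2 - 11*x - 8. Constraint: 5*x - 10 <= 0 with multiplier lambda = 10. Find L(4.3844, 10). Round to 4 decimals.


Step 1: Evaluate f(x).
f(4.3844) = 3*4.3844^2 - 11*4.3844 - 8 = 1.4405
Step 2: Evaluate g(x).
g(4.3844) = 5*4.3844 - 10 = 11.922
Step 3: Compute Lagrangian.
L = 1.4405 + 10*11.922 = 120.6605


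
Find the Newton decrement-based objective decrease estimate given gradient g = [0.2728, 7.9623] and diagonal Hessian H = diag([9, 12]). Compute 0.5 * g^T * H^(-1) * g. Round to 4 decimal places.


Step 1: H is diagonal, so H^(-1) * g = [0.0303, 0.6635].
Step 2: g^T H^(-1) g = sum_i g_i^2 / H_ii
  = (0.2728)^2/9 + (7.9623)^2/12
  = 0.0083 + 5.2832 = 5.2915
Step 3: Objective decrease = 0.5 * g^T H^(-1) g = 2.6457


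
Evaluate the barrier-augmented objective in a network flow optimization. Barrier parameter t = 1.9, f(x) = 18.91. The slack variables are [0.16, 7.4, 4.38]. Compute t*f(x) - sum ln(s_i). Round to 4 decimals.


Step 1: Compute log-barrier.
ln values: [-1.8326, 2.0015, 1.477]
phi = -(-1.8326 + 2.0015 + 1.477) = -1.6459
Step 2: Compute augmented objective.
t*f(x) = 1.9*18.91 = 35.929
Total = 35.929 - 1.6459 = 34.2831


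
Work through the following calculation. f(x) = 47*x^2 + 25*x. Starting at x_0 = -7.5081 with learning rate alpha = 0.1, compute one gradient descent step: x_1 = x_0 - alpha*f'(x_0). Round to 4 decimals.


We compute the gradient at x_0 and apply the update.
f'(x) = 94*x + 25
f'(-7.5081) = 94*-7.5081 + 25 = -680.7614
x_1 = -7.5081 - 0.1*-680.7614 = 60.568


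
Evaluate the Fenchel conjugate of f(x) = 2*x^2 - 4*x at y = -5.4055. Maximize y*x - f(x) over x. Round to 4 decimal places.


f*(y) = sup_x {y*x - a*x^2 - b*x} = sup_x {(y-b)*x - a*x^2}
FOC: (y - b) - 2a*x = 0 => x* = (y - b)/(2a)
x* = (-5.4055 + 4)/(2*2) = -0.3514
f*(-5.4055) = (y-b)^2/(4a) = (-5.4055 + 4)^2/(4*2)
= 1.9754/8 = 0.2469


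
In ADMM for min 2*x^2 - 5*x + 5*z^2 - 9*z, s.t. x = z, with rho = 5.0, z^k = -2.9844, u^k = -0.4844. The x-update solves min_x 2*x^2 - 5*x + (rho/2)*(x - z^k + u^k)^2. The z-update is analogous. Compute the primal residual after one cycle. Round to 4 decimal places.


ADMM iteration with rho = 5.0, z^k = -2.9844, u^k = -0.4844
Step 1: x-update.
Minimize 2*x^2 - 5*x + (5.0/2)*(x + 2.9844 - 0.4844)^2
FOC: (2*2 + 5.0)*x = 5 + 5.0*(-2.9844 + 0.4844)
x^{k+1} = -0.8333
Step 2: z-update.
Minimize 5*z^2 - 9*z + (5.0/2)*(-0.8333 - z - 0.4844)^2
FOC: (2*5 + 5.0)*z = 9 + 5.0*(-0.8333 - 0.4844)
z^{k+1} = 0.1608
Step 3: u-update.
u^{k+1} = -0.4844 - 0.8333 - 0.1608 = -1.4785
Step 4: Primal residual = |-0.8333 - 0.1608| = 0.9941


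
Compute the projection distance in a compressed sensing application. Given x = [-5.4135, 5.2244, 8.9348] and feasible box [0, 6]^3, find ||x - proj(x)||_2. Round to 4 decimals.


Project each component onto [0, 6].
clip(-5.4135) = 0.0, clip(5.2244) = 5.2244, clip(8.9348) = 6.0
Projection = [0.0, 5.2244, 6.0]
Squared diffs: [29.306, 0.0, 8.6131]
Distance = sqrt(37.9191) = 6.1578


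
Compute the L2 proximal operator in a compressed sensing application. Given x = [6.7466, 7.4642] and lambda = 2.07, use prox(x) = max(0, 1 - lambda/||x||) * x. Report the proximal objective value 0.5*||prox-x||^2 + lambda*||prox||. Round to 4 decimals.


Step 1: Compute ||x||.
||x|| = 10.0614
Step 2: Compute scaling factor.
scale = max(0, 1 - 2.07/10.0614) = 0.7943
Step 3: prox(x) = [5.3586, 5.9285]
||prox(x)|| = 7.9914
Step 4: Proximal objective.
0.5*||prox-x||^2 = 2.1425
lambda*||prox|| = 16.5422
Total = 18.6846
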